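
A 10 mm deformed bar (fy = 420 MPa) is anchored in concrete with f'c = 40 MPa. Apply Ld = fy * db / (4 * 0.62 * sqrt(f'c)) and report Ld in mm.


Ld = (fy * db) / (4 * 0.62 * sqrt(f'c))
= (420 * 10) / (4 * 0.62 * sqrt(40))
= 4200 / 15.6849
= 267.77 mm

267.77 mm


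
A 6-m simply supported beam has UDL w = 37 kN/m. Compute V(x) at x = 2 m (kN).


R_A = w * L / 2 = 37 * 6 / 2 = 111.0 kN
V(x) = R_A - w * x = 111.0 - 37 * 2
= 37.0 kN

37.0 kN


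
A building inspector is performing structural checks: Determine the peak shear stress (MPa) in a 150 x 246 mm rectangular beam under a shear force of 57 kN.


A = b * h = 150 * 246 = 36900 mm^2
V = 57 kN = 57000.0 N
tau_max = 1.5 * V / A = 1.5 * 57000.0 / 36900
= 2.3171 MPa

2.3171 MPa


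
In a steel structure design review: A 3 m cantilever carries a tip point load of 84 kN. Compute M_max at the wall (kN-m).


For a cantilever with a point load at the free end:
M_max = P * L = 84 * 3 = 252 kN-m

252 kN-m


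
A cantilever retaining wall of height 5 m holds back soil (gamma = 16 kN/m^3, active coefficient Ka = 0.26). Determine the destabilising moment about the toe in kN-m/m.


Pa = 0.5 * Ka * gamma * H^2
= 0.5 * 0.26 * 16 * 5^2
= 52.0 kN/m
Arm = H / 3 = 5 / 3 = 1.6667 m
Mo = Pa * arm = Pa * H / 3 = 52.0 * 5 / 3 = 86.6667 kN-m/m

86.6667 kN-m/m


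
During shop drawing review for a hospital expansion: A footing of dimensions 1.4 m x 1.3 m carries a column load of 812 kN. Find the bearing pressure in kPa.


A = 1.4 * 1.3 = 1.82 m^2
q = P / A = 812 / 1.82
= 446.1538 kPa

446.1538 kPa


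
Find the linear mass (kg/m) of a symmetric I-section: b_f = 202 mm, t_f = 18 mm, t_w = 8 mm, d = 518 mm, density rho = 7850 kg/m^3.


A_flanges = 2 * 202 * 18 = 7272 mm^2
A_web = (518 - 2 * 18) * 8 = 3856 mm^2
A_total = 7272 + 3856 = 11128 mm^2 = 0.011128 m^2
Weight = rho * A = 7850 * 0.011128 = 87.3548 kg/m

87.3548 kg/m


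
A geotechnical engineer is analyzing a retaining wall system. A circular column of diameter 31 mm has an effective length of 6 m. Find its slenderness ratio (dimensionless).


Radius of gyration r = d / 4 = 31 / 4 = 7.75 mm
L_eff = 6000.0 mm
Slenderness ratio = L / r = 6000.0 / 7.75 = 774.19 (dimensionless)

774.19 (dimensionless)


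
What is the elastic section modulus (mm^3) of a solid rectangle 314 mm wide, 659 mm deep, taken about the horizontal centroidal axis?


S = b * h^2 / 6
= 314 * 659^2 / 6
= 314 * 434281 / 6
= 22727372.33 mm^3

22727372.33 mm^3


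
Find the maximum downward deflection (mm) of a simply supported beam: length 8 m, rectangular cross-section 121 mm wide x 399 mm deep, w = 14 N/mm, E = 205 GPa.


I = 121 * 399^3 / 12 = 640505423.25 mm^4
L = 8000.0 mm, w = 14 N/mm, E = 205000.0 MPa
delta = 5 * w * L^4 / (384 * E * I)
= 5 * 14 * 8000.0^4 / (384 * 205000.0 * 640505423.25)
= 5.6866 mm

5.6866 mm


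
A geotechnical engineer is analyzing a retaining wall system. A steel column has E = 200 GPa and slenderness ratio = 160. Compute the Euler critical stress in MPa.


sigma_cr = pi^2 * E / lambda^2
= 9.8696 * 200000.0 / 160^2
= 9.8696 * 200000.0 / 25600
= 77.1063 MPa

77.1063 MPa


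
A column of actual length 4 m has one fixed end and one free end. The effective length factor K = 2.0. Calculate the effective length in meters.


L_eff = K * L
= 2.0 * 4
= 8.0 m

8.0 m


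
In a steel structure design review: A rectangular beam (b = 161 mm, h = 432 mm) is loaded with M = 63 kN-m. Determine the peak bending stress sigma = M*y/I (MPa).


I = b * h^3 / 12 = 161 * 432^3 / 12 = 1081672704.0 mm^4
y = h / 2 = 432 / 2 = 216.0 mm
M = 63 kN-m = 63000000.0 N-mm
sigma = M * y / I = 63000000.0 * 216.0 / 1081672704.0
= 12.58 MPa

12.58 MPa


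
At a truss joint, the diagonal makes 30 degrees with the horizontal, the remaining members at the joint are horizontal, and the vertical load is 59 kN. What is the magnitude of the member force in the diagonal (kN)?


At the joint, only the diagonal has a vertical component, so vertical equilibrium gives:
F * sin(30) = 59
F = 59 / sin(30)
= 59 / 0.5
= 118.0 kN

118.0 kN


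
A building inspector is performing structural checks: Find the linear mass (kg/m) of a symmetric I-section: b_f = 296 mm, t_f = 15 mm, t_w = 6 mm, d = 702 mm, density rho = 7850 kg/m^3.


A_flanges = 2 * 296 * 15 = 8880 mm^2
A_web = (702 - 2 * 15) * 6 = 4032 mm^2
A_total = 8880 + 4032 = 12912 mm^2 = 0.012912 m^2
Weight = rho * A = 7850 * 0.012912 = 101.3592 kg/m

101.3592 kg/m


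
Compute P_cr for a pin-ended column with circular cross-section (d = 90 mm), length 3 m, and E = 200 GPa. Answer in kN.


I = pi * d^4 / 64 = 3220623.34 mm^4
L = 3000.0 mm
P_cr = pi^2 * E * I / L^2
= 9.8696 * 200000.0 * 3220623.34 / 3000.0^2
= 706361.74 N = 706.3617 kN

706.3617 kN


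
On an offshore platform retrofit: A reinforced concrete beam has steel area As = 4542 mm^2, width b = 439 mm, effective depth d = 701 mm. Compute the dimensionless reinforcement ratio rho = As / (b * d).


rho = As / (b * d)
= 4542 / (439 * 701)
= 4542 / 307739
= 0.014759 (dimensionless)

0.014759 (dimensionless)


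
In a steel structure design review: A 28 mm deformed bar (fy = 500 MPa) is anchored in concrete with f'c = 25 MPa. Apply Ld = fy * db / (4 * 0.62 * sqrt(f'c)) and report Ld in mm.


Ld = (fy * db) / (4 * 0.62 * sqrt(f'c))
= (500 * 28) / (4 * 0.62 * sqrt(25))
= 14000 / 12.4
= 1129.03 mm

1129.03 mm


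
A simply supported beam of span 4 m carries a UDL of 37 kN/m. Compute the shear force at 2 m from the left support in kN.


R_A = w * L / 2 = 37 * 4 / 2 = 74.0 kN
V(x) = R_A - w * x = 74.0 - 37 * 2
= 0.0 kN

0.0 kN


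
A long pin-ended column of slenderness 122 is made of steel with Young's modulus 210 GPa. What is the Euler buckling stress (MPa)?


sigma_cr = pi^2 * E / lambda^2
= 9.8696 * 210000.0 / 122^2
= 9.8696 * 210000.0 / 14884
= 139.2513 MPa

139.2513 MPa


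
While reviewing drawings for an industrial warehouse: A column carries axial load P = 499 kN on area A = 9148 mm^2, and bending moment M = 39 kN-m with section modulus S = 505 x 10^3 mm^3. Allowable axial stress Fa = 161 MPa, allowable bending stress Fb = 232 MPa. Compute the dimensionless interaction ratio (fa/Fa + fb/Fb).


f_a = P / A = 499000.0 / 9148 = 54.5474 MPa
f_b = M / S = 39000000.0 / 505000.0 = 77.2277 MPa
Ratio = f_a / Fa + f_b / Fb
= 54.5474 / 161 + 77.2277 / 232
= 0.6717 (dimensionless)

0.6717 (dimensionless)


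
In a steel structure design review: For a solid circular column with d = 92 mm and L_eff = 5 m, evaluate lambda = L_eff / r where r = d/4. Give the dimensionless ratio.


Radius of gyration r = d / 4 = 92 / 4 = 23.0 mm
L_eff = 5000.0 mm
Slenderness ratio = L / r = 5000.0 / 23.0 = 217.39 (dimensionless)

217.39 (dimensionless)


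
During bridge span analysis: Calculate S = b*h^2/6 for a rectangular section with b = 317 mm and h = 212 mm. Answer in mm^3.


S = b * h^2 / 6
= 317 * 212^2 / 6
= 317 * 44944 / 6
= 2374541.33 mm^3

2374541.33 mm^3


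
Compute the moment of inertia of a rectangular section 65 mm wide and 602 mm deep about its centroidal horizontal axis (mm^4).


I = b * h^3 / 12
= 65 * 602^3 / 12
= 65 * 218167208 / 12
= 1181739043.33 mm^4

1181739043.33 mm^4


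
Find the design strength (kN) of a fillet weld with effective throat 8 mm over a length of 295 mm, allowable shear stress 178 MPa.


Strength = throat * length * allowable stress
= 8 * 295 * 178 N
= 420080 N
= 420.08 kN

420.08 kN


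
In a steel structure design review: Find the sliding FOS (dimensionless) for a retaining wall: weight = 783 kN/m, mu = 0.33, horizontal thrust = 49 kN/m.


Resisting force = mu * W = 0.33 * 783 = 258.39 kN/m
FOS = Resisting / Driving = 258.39 / 49
= 5.2733 (dimensionless)

5.2733 (dimensionless)


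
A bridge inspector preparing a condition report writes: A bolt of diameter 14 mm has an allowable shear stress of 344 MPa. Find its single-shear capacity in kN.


A = pi * d^2 / 4 = pi * 14^2 / 4 = 153.938 mm^2
V = f_v * A / 1000 = 344 * 153.938 / 1000
= 52.9547 kN

52.9547 kN


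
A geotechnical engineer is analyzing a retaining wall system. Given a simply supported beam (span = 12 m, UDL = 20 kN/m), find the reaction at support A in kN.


Total load = w * L = 20 * 12 = 240 kN
By symmetry, each reaction R = total / 2 = 240 / 2 = 120.0 kN

120.0 kN


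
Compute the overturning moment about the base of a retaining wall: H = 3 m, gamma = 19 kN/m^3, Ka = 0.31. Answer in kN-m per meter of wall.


Pa = 0.5 * Ka * gamma * H^2
= 0.5 * 0.31 * 19 * 3^2
= 26.505 kN/m
Arm = H / 3 = 3 / 3 = 1.0 m
Mo = Pa * arm = Pa * H / 3 = 26.505 * 3 / 3 = 26.505 kN-m/m

26.505 kN-m/m


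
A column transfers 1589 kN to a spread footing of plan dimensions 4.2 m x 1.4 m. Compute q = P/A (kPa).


A = 4.2 * 1.4 = 5.88 m^2
q = P / A = 1589 / 5.88
= 270.2381 kPa

270.2381 kPa


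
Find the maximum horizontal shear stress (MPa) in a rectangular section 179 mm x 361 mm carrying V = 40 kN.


A = b * h = 179 * 361 = 64619 mm^2
V = 40 kN = 40000.0 N
tau_max = 1.5 * V / A = 1.5 * 40000.0 / 64619
= 0.9285 MPa

0.9285 MPa


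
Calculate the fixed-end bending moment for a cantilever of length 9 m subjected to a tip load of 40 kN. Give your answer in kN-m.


For a cantilever with a point load at the free end:
M_max = P * L = 40 * 9 = 360 kN-m

360 kN-m


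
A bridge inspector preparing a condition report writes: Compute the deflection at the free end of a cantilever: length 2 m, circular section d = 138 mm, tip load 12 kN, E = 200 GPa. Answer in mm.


I = pi * d^4 / 64 = pi * 138^4 / 64 = 17802715.2 mm^4
L = 2000.0 mm, P = 12000.0 N, E = 200000.0 MPa
delta = P * L^3 / (3 * E * I)
= 12000.0 * 2000.0^3 / (3 * 200000.0 * 17802715.2)
= 8.9874 mm

8.9874 mm


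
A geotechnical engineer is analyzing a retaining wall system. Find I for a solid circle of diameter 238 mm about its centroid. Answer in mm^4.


r = d / 2 = 238 / 2 = 119.0 mm
I = pi * r^4 / 4 = pi * 119.0^4 / 4
= 157498973.25 mm^4

157498973.25 mm^4


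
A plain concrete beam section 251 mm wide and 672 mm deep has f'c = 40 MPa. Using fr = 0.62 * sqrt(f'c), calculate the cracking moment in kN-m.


fr = 0.62 * sqrt(40) = 0.62 * 6.3246 = 3.9212 MPa
I = 251 * 672^3 / 12 = 6347464704.0 mm^4
y_t = 336.0 mm
M_cr = fr * I / y_t = 3.9212 * 6347464704.0 / 336.0 N-mm
= 74.0769 kN-m

74.0769 kN-m


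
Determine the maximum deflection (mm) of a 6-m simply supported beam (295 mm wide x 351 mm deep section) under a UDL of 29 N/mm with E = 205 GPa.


I = 295 * 351^3 / 12 = 1063070628.75 mm^4
L = 6000.0 mm, w = 29 N/mm, E = 205000.0 MPa
delta = 5 * w * L^4 / (384 * E * I)
= 5 * 29 * 6000.0^4 / (384 * 205000.0 * 1063070628.75)
= 2.2456 mm

2.2456 mm


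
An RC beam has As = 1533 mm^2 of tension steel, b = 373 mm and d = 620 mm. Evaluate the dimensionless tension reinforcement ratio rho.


rho = As / (b * d)
= 1533 / (373 * 620)
= 1533 / 231260
= 0.006629 (dimensionless)

0.006629 (dimensionless)


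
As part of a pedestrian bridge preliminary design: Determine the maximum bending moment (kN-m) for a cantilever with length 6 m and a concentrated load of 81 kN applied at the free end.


For a cantilever with a point load at the free end:
M_max = P * L = 81 * 6 = 486 kN-m

486 kN-m


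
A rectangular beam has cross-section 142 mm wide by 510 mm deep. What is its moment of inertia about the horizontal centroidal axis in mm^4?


I = b * h^3 / 12
= 142 * 510^3 / 12
= 142 * 132651000 / 12
= 1569703500.0 mm^4

1569703500.0 mm^4


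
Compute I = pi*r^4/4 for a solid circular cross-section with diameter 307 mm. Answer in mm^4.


r = d / 2 = 307 / 2 = 153.5 mm
I = pi * r^4 / 4 = pi * 153.5^4 / 4
= 436037057.88 mm^4

436037057.88 mm^4


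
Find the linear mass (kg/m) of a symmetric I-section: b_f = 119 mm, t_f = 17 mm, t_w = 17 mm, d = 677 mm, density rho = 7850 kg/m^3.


A_flanges = 2 * 119 * 17 = 4046 mm^2
A_web = (677 - 2 * 17) * 17 = 10931 mm^2
A_total = 4046 + 10931 = 14977 mm^2 = 0.014977 m^2
Weight = rho * A = 7850 * 0.014977 = 117.5695 kg/m

117.5695 kg/m


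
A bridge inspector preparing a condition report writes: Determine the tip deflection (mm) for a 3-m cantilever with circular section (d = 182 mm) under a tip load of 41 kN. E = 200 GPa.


I = pi * d^4 / 64 = pi * 182^4 / 64 = 53858648.42 mm^4
L = 3000.0 mm, P = 41000.0 N, E = 200000.0 MPa
delta = P * L^3 / (3 * E * I)
= 41000.0 * 3000.0^3 / (3 * 200000.0 * 53858648.42)
= 34.2563 mm

34.2563 mm


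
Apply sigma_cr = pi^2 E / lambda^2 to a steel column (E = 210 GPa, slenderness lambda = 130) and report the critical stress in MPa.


sigma_cr = pi^2 * E / lambda^2
= 9.8696 * 210000.0 / 130^2
= 9.8696 * 210000.0 / 16900
= 122.6401 MPa

122.6401 MPa


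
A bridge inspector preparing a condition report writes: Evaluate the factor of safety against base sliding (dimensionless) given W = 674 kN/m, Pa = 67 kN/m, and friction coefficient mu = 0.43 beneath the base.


Resisting force = mu * W = 0.43 * 674 = 289.82 kN/m
FOS = Resisting / Driving = 289.82 / 67
= 4.3257 (dimensionless)

4.3257 (dimensionless)


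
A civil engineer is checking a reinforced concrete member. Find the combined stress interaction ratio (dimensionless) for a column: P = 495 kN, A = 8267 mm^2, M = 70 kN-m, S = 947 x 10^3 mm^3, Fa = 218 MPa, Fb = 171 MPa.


f_a = P / A = 495000.0 / 8267 = 59.8766 MPa
f_b = M / S = 70000000.0 / 947000.0 = 73.9176 MPa
Ratio = f_a / Fa + f_b / Fb
= 59.8766 / 218 + 73.9176 / 171
= 0.7069 (dimensionless)

0.7069 (dimensionless)


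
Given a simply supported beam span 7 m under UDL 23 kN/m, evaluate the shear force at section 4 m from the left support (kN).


R_A = w * L / 2 = 23 * 7 / 2 = 80.5 kN
V(x) = R_A - w * x = 80.5 - 23 * 4
= -11.5 kN

-11.5 kN


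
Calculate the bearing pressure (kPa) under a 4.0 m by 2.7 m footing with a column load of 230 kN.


A = 4.0 * 2.7 = 10.8 m^2
q = P / A = 230 / 10.8
= 21.2963 kPa

21.2963 kPa


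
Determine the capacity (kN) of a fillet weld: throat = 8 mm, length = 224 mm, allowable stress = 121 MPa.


Strength = throat * length * allowable stress
= 8 * 224 * 121 N
= 216832 N
= 216.83 kN

216.83 kN


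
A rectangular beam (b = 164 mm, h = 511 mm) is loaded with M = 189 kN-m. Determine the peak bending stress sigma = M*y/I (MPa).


I = b * h^3 / 12 = 164 * 511^3 / 12 = 1823582023.67 mm^4
y = h / 2 = 511 / 2 = 255.5 mm
M = 189 kN-m = 189000000.0 N-mm
sigma = M * y / I = 189000000.0 * 255.5 / 1823582023.67
= 26.48 MPa

26.48 MPa


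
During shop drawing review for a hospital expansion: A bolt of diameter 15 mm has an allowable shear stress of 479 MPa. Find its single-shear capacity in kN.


A = pi * d^2 / 4 = pi * 15^2 / 4 = 176.7146 mm^2
V = f_v * A / 1000 = 479 * 176.7146 / 1000
= 84.6463 kN

84.6463 kN


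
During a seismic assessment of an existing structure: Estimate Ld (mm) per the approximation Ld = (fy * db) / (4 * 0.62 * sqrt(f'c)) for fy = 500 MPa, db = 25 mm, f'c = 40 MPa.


Ld = (fy * db) / (4 * 0.62 * sqrt(f'c))
= (500 * 25) / (4 * 0.62 * sqrt(40))
= 12500 / 15.6849
= 796.94 mm

796.94 mm


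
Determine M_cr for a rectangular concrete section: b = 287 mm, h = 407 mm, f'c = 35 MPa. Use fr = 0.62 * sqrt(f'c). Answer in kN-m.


fr = 0.62 * sqrt(35) = 0.62 * 5.9161 = 3.668 MPa
I = 287 * 407^3 / 12 = 1612441170.08 mm^4
y_t = 203.5 mm
M_cr = fr * I / y_t = 3.668 * 1612441170.08 / 203.5 N-mm
= 29.0633 kN-m

29.0633 kN-m


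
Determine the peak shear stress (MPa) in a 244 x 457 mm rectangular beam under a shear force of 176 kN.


A = b * h = 244 * 457 = 111508 mm^2
V = 176 kN = 176000.0 N
tau_max = 1.5 * V / A = 1.5 * 176000.0 / 111508
= 2.3675 MPa

2.3675 MPa


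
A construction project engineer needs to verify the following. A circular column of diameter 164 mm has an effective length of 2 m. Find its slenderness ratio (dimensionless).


Radius of gyration r = d / 4 = 164 / 4 = 41.0 mm
L_eff = 2000.0 mm
Slenderness ratio = L / r = 2000.0 / 41.0 = 48.78 (dimensionless)

48.78 (dimensionless)


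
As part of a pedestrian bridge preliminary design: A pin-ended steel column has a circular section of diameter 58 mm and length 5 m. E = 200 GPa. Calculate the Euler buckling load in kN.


I = pi * d^4 / 64 = 555497.2 mm^4
L = 5000.0 mm
P_cr = pi^2 * E * I / L^2
= 9.8696 * 200000.0 * 555497.2 / 5000.0^2
= 43860.3 N = 43.8603 kN

43.8603 kN


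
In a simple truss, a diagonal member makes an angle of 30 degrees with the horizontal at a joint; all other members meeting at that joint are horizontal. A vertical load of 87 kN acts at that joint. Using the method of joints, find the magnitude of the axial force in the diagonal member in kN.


At the joint, only the diagonal has a vertical component, so vertical equilibrium gives:
F * sin(30) = 87
F = 87 / sin(30)
= 87 / 0.5
= 174.0 kN

174.0 kN


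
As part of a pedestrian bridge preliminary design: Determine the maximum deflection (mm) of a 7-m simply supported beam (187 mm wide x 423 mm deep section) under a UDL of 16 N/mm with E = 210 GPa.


I = 187 * 423^3 / 12 = 1179455235.75 mm^4
L = 7000.0 mm, w = 16 N/mm, E = 210000.0 MPa
delta = 5 * w * L^4 / (384 * E * I)
= 5 * 16 * 7000.0^4 / (384 * 210000.0 * 1179455235.75)
= 2.0195 mm

2.0195 mm


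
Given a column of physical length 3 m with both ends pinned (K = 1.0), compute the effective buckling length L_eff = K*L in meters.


L_eff = K * L
= 1.0 * 3
= 3.0 m

3.0 m


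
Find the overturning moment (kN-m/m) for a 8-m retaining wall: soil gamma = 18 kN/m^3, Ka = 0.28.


Pa = 0.5 * Ka * gamma * H^2
= 0.5 * 0.28 * 18 * 8^2
= 161.28 kN/m
Arm = H / 3 = 8 / 3 = 2.6667 m
Mo = Pa * arm = Pa * H / 3 = 161.28 * 8 / 3 = 430.08 kN-m/m

430.08 kN-m/m


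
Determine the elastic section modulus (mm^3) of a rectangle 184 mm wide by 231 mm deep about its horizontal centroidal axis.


S = b * h^2 / 6
= 184 * 231^2 / 6
= 184 * 53361 / 6
= 1636404.0 mm^3

1636404.0 mm^3


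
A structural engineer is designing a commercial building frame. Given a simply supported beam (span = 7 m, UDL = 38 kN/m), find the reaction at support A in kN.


Total load = w * L = 38 * 7 = 266 kN
By symmetry, each reaction R = total / 2 = 266 / 2 = 133.0 kN

133.0 kN


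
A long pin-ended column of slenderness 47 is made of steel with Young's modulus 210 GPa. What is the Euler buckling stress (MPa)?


sigma_cr = pi^2 * E / lambda^2
= 9.8696 * 210000.0 / 47^2
= 9.8696 * 210000.0 / 2209
= 938.2603 MPa

938.2603 MPa


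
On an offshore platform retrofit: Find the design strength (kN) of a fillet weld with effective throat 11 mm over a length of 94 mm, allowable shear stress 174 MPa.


Strength = throat * length * allowable stress
= 11 * 94 * 174 N
= 179916 N
= 179.92 kN

179.92 kN


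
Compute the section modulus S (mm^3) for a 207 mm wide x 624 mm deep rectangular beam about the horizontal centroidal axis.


S = b * h^2 / 6
= 207 * 624^2 / 6
= 207 * 389376 / 6
= 13433472.0 mm^3

13433472.0 mm^3


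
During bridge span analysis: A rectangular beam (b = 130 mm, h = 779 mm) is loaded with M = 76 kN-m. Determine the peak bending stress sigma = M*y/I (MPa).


I = b * h^3 / 12 = 130 * 779^3 / 12 = 5121232339.17 mm^4
y = h / 2 = 779 / 2 = 389.5 mm
M = 76 kN-m = 76000000.0 N-mm
sigma = M * y / I = 76000000.0 * 389.5 / 5121232339.17
= 5.78 MPa

5.78 MPa


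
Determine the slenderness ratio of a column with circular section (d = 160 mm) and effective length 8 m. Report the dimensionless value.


Radius of gyration r = d / 4 = 160 / 4 = 40.0 mm
L_eff = 8000.0 mm
Slenderness ratio = L / r = 8000.0 / 40.0 = 200.0 (dimensionless)

200.0 (dimensionless)


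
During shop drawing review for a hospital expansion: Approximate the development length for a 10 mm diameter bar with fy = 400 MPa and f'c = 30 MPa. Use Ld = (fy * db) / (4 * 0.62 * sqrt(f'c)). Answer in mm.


Ld = (fy * db) / (4 * 0.62 * sqrt(f'c))
= (400 * 10) / (4 * 0.62 * sqrt(30))
= 4000 / 13.5835
= 294.47 mm

294.47 mm


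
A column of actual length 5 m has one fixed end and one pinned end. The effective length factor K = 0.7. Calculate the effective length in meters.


L_eff = K * L
= 0.7 * 5
= 3.5 m

3.5 m


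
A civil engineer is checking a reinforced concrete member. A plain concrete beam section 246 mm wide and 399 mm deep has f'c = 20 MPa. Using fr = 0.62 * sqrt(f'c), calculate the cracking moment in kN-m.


fr = 0.62 * sqrt(20) = 0.62 * 4.4721 = 2.7727 MPa
I = 246 * 399^3 / 12 = 1302184579.5 mm^4
y_t = 199.5 mm
M_cr = fr * I / y_t = 2.7727 * 1302184579.5 / 199.5 N-mm
= 18.0982 kN-m

18.0982 kN-m


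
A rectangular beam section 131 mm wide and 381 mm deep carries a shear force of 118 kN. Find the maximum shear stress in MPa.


A = b * h = 131 * 381 = 49911 mm^2
V = 118 kN = 118000.0 N
tau_max = 1.5 * V / A = 1.5 * 118000.0 / 49911
= 3.5463 MPa

3.5463 MPa


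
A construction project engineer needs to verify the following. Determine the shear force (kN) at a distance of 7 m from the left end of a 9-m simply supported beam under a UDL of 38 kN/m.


R_A = w * L / 2 = 38 * 9 / 2 = 171.0 kN
V(x) = R_A - w * x = 171.0 - 38 * 7
= -95.0 kN

-95.0 kN


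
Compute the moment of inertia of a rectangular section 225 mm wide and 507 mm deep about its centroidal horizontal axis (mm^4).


I = b * h^3 / 12
= 225 * 507^3 / 12
= 225 * 130323843 / 12
= 2443572056.25 mm^4

2443572056.25 mm^4


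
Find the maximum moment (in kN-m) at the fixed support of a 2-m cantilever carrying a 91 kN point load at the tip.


For a cantilever with a point load at the free end:
M_max = P * L = 91 * 2 = 182 kN-m

182 kN-m


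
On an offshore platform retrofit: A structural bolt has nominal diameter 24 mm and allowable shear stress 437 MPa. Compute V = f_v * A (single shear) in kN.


A = pi * d^2 / 4 = pi * 24^2 / 4 = 452.3893 mm^2
V = f_v * A / 1000 = 437 * 452.3893 / 1000
= 197.6941 kN

197.6941 kN


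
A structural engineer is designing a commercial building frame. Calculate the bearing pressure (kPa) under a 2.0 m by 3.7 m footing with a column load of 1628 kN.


A = 2.0 * 3.7 = 7.4 m^2
q = P / A = 1628 / 7.4
= 220.0 kPa

220.0 kPa


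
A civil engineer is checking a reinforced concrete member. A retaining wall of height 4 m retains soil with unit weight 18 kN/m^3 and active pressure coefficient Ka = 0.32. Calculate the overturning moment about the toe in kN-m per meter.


Pa = 0.5 * Ka * gamma * H^2
= 0.5 * 0.32 * 18 * 4^2
= 46.08 kN/m
Arm = H / 3 = 4 / 3 = 1.3333 m
Mo = Pa * arm = Pa * H / 3 = 46.08 * 4 / 3 = 61.44 kN-m/m

61.44 kN-m/m


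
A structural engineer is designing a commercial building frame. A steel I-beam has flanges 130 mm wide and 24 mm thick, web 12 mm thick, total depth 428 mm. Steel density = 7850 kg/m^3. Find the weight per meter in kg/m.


A_flanges = 2 * 130 * 24 = 6240 mm^2
A_web = (428 - 2 * 24) * 12 = 4560 mm^2
A_total = 6240 + 4560 = 10800 mm^2 = 0.010800 m^2
Weight = rho * A = 7850 * 0.010800 = 84.78 kg/m

84.78 kg/m


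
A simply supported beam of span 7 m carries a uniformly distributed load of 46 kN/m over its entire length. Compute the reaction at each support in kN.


Total load = w * L = 46 * 7 = 322 kN
By symmetry, each reaction R = total / 2 = 322 / 2 = 161.0 kN

161.0 kN


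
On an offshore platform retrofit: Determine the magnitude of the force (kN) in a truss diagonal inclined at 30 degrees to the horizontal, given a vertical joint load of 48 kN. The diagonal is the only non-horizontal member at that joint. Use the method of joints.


At the joint, only the diagonal has a vertical component, so vertical equilibrium gives:
F * sin(30) = 48
F = 48 / sin(30)
= 48 / 0.5
= 96.0 kN

96.0 kN


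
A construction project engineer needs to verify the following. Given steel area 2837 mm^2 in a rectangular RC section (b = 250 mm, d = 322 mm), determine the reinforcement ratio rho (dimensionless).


rho = As / (b * d)
= 2837 / (250 * 322)
= 2837 / 80500
= 0.035242 (dimensionless)

0.035242 (dimensionless)


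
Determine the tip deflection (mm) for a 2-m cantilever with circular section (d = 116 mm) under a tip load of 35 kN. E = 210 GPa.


I = pi * d^4 / 64 = pi * 116^4 / 64 = 8887955.17 mm^4
L = 2000.0 mm, P = 35000.0 N, E = 210000.0 MPa
delta = P * L^3 / (3 * E * I)
= 35000.0 * 2000.0^3 / (3 * 210000.0 * 8887955.17)
= 50.0053 mm

50.0053 mm


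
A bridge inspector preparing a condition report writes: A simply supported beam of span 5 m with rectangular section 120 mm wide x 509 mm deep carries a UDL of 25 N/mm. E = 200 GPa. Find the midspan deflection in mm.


I = 120 * 509^3 / 12 = 1318722290.0 mm^4
L = 5000.0 mm, w = 25 N/mm, E = 200000.0 MPa
delta = 5 * w * L^4 / (384 * E * I)
= 5 * 25 * 5000.0^4 / (384 * 200000.0 * 1318722290.0)
= 0.7714 mm

0.7714 mm


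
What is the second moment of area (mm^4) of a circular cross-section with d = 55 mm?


r = d / 2 = 55 / 2 = 27.5 mm
I = pi * r^4 / 4 = pi * 27.5^4 / 4
= 449180.25 mm^4

449180.25 mm^4


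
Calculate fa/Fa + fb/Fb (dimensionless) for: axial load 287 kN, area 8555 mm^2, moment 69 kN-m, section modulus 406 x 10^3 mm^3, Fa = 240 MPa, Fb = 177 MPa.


f_a = P / A = 287000.0 / 8555 = 33.5476 MPa
f_b = M / S = 69000000.0 / 406000.0 = 169.9507 MPa
Ratio = f_a / Fa + f_b / Fb
= 33.5476 / 240 + 169.9507 / 177
= 1.1 (dimensionless)

1.1 (dimensionless)


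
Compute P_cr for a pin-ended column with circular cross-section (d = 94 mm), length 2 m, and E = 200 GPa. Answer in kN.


I = pi * d^4 / 64 = 3832492.5 mm^4
L = 2000.0 mm
P_cr = pi^2 * E * I / L^2
= 9.8696 * 200000.0 * 3832492.5 / 2000.0^2
= 1891259.24 N = 1891.2592 kN

1891.2592 kN


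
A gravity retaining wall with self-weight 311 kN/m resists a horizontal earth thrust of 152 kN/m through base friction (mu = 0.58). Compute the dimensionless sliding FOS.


Resisting force = mu * W = 0.58 * 311 = 180.38 kN/m
FOS = Resisting / Driving = 180.38 / 152
= 1.1867 (dimensionless)

1.1867 (dimensionless)


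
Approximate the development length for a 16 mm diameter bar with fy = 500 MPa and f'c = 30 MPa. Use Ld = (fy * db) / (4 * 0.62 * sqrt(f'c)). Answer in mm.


Ld = (fy * db) / (4 * 0.62 * sqrt(f'c))
= (500 * 16) / (4 * 0.62 * sqrt(30))
= 8000 / 13.5835
= 588.95 mm

588.95 mm


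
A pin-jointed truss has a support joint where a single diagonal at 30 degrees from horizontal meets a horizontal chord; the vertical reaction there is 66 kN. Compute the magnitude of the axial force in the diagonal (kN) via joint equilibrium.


At the joint, only the diagonal has a vertical component, so vertical equilibrium gives:
F * sin(30) = 66
F = 66 / sin(30)
= 66 / 0.5
= 132.0 kN

132.0 kN


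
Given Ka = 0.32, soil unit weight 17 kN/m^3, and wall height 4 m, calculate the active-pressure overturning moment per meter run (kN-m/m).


Pa = 0.5 * Ka * gamma * H^2
= 0.5 * 0.32 * 17 * 4^2
= 43.52 kN/m
Arm = H / 3 = 4 / 3 = 1.3333 m
Mo = Pa * arm = Pa * H / 3 = 43.52 * 4 / 3 = 58.0267 kN-m/m

58.0267 kN-m/m


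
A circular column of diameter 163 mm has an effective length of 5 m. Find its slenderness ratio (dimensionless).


Radius of gyration r = d / 4 = 163 / 4 = 40.75 mm
L_eff = 5000.0 mm
Slenderness ratio = L / r = 5000.0 / 40.75 = 122.7 (dimensionless)

122.7 (dimensionless)


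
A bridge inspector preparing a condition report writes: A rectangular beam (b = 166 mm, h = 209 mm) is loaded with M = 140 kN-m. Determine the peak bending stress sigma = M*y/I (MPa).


I = b * h^3 / 12 = 166 * 209^3 / 12 = 126289051.17 mm^4
y = h / 2 = 209 / 2 = 104.5 mm
M = 140 kN-m = 140000000.0 N-mm
sigma = M * y / I = 140000000.0 * 104.5 / 126289051.17
= 115.85 MPa

115.85 MPa


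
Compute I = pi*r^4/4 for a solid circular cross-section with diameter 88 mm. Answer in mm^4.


r = d / 2 = 88 / 2 = 44.0 mm
I = pi * r^4 / 4 = pi * 44.0^4 / 4
= 2943747.71 mm^4

2943747.71 mm^4


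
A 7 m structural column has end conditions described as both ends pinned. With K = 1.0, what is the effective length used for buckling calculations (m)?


L_eff = K * L
= 1.0 * 7
= 7.0 m

7.0 m


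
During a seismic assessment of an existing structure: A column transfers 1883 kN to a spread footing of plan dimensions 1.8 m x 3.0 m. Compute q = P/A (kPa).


A = 1.8 * 3.0 = 5.4 m^2
q = P / A = 1883 / 5.4
= 348.7037 kPa

348.7037 kPa


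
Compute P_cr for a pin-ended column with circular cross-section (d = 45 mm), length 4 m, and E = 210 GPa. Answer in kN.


I = pi * d^4 / 64 = 201288.96 mm^4
L = 4000.0 mm
P_cr = pi^2 * E * I / L^2
= 9.8696 * 210000.0 * 201288.96 / 4000.0^2
= 26074.68 N = 26.0747 kN

26.0747 kN


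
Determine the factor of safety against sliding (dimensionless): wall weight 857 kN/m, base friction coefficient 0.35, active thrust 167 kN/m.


Resisting force = mu * W = 0.35 * 857 = 299.95 kN/m
FOS = Resisting / Driving = 299.95 / 167
= 1.7961 (dimensionless)

1.7961 (dimensionless)


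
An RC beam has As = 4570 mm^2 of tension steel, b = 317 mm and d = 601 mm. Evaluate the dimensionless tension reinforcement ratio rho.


rho = As / (b * d)
= 4570 / (317 * 601)
= 4570 / 190517
= 0.023987 (dimensionless)

0.023987 (dimensionless)


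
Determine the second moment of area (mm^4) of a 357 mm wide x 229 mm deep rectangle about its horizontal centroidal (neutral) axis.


I = b * h^3 / 12
= 357 * 229^3 / 12
= 357 * 12008989 / 12
= 357267422.75 mm^4

357267422.75 mm^4


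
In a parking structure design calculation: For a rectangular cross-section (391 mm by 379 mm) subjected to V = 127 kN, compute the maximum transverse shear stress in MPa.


A = b * h = 391 * 379 = 148189 mm^2
V = 127 kN = 127000.0 N
tau_max = 1.5 * V / A = 1.5 * 127000.0 / 148189
= 1.2855 MPa

1.2855 MPa


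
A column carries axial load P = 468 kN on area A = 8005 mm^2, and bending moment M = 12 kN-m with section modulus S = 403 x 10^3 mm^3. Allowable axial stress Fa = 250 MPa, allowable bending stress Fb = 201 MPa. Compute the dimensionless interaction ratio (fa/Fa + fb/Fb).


f_a = P / A = 468000.0 / 8005 = 58.4635 MPa
f_b = M / S = 12000000.0 / 403000.0 = 29.7767 MPa
Ratio = f_a / Fa + f_b / Fb
= 58.4635 / 250 + 29.7767 / 201
= 0.382 (dimensionless)

0.382 (dimensionless)


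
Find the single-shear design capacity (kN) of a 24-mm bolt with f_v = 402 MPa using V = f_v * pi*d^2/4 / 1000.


A = pi * d^2 / 4 = pi * 24^2 / 4 = 452.3893 mm^2
V = f_v * A / 1000 = 402 * 452.3893 / 1000
= 181.8605 kN

181.8605 kN


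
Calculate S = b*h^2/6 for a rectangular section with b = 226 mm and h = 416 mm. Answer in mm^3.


S = b * h^2 / 6
= 226 * 416^2 / 6
= 226 * 173056 / 6
= 6518442.67 mm^3

6518442.67 mm^3


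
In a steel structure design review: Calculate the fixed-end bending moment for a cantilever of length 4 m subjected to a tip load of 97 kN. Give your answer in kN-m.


For a cantilever with a point load at the free end:
M_max = P * L = 97 * 4 = 388 kN-m

388 kN-m


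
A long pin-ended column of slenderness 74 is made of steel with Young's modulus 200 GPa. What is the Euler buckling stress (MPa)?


sigma_cr = pi^2 * E / lambda^2
= 9.8696 * 200000.0 / 74^2
= 9.8696 * 200000.0 / 5476
= 360.4677 MPa

360.4677 MPa


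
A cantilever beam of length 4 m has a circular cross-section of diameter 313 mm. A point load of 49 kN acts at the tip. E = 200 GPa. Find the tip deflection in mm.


I = pi * d^4 / 64 = pi * 313^4 / 64 = 471137039.8 mm^4
L = 4000.0 mm, P = 49000.0 N, E = 200000.0 MPa
delta = P * L^3 / (3 * E * I)
= 49000.0 * 4000.0^3 / (3 * 200000.0 * 471137039.8)
= 11.0937 mm

11.0937 mm


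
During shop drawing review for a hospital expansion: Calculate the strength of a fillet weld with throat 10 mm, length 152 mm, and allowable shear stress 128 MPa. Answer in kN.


Strength = throat * length * allowable stress
= 10 * 152 * 128 N
= 194560 N
= 194.56 kN

194.56 kN


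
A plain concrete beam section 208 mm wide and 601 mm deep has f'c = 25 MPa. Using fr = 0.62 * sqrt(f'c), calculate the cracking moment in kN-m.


fr = 0.62 * sqrt(25) = 0.62 * 5.0 = 3.1 MPa
I = 208 * 601^3 / 12 = 3762751217.33 mm^4
y_t = 300.5 mm
M_cr = fr * I / y_t = 3.1 * 3762751217.33 / 300.5 N-mm
= 38.8171 kN-m

38.8171 kN-m


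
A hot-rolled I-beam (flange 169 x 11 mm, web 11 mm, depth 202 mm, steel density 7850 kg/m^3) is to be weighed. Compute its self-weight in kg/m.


A_flanges = 2 * 169 * 11 = 3718 mm^2
A_web = (202 - 2 * 11) * 11 = 1980 mm^2
A_total = 3718 + 1980 = 5698 mm^2 = 0.005698 m^2
Weight = rho * A = 7850 * 0.005698 = 44.7293 kg/m

44.7293 kg/m


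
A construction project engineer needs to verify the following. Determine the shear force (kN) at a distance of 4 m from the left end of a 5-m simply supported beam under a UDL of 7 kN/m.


R_A = w * L / 2 = 7 * 5 / 2 = 17.5 kN
V(x) = R_A - w * x = 17.5 - 7 * 4
= -10.5 kN

-10.5 kN


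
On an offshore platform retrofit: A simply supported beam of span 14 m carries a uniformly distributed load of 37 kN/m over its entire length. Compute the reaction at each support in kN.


Total load = w * L = 37 * 14 = 518 kN
By symmetry, each reaction R = total / 2 = 518 / 2 = 259.0 kN

259.0 kN


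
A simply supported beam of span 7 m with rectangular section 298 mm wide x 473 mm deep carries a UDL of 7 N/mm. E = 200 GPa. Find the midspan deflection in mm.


I = 298 * 473^3 / 12 = 2627958122.17 mm^4
L = 7000.0 mm, w = 7 N/mm, E = 200000.0 MPa
delta = 5 * w * L^4 / (384 * E * I)
= 5 * 7 * 7000.0^4 / (384 * 200000.0 * 2627958122.17)
= 0.4164 mm

0.4164 mm


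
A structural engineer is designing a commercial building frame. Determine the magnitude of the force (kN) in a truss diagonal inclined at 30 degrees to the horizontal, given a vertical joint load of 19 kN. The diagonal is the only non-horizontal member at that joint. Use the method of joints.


At the joint, only the diagonal has a vertical component, so vertical equilibrium gives:
F * sin(30) = 19
F = 19 / sin(30)
= 19 / 0.5
= 38.0 kN

38.0 kN


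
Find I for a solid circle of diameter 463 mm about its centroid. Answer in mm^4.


r = d / 2 = 463 / 2 = 231.5 mm
I = pi * r^4 / 4 = pi * 231.5^4 / 4
= 2255765045.89 mm^4

2255765045.89 mm^4


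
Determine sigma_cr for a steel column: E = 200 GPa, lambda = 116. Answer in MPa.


sigma_cr = pi^2 * E / lambda^2
= 9.8696 * 200000.0 / 116^2
= 9.8696 * 200000.0 / 13456
= 146.6945 MPa

146.6945 MPa


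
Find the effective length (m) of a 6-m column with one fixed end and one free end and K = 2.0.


L_eff = K * L
= 2.0 * 6
= 12.0 m

12.0 m


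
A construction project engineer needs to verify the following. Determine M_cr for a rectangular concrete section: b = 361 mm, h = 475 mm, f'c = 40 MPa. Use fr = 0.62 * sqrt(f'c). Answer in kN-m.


fr = 0.62 * sqrt(40) = 0.62 * 6.3246 = 3.9212 MPa
I = 361 * 475^3 / 12 = 3224087239.58 mm^4
y_t = 237.5 mm
M_cr = fr * I / y_t = 3.9212 * 3224087239.58 / 237.5 N-mm
= 53.231 kN-m

53.231 kN-m


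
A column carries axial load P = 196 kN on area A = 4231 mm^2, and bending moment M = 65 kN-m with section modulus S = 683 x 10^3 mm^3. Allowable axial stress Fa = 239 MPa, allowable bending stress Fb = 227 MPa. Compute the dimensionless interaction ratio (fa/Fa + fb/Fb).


f_a = P / A = 196000.0 / 4231 = 46.3247 MPa
f_b = M / S = 65000000.0 / 683000.0 = 95.1684 MPa
Ratio = f_a / Fa + f_b / Fb
= 46.3247 / 239 + 95.1684 / 227
= 0.6131 (dimensionless)

0.6131 (dimensionless)


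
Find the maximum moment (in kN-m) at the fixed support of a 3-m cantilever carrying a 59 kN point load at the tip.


For a cantilever with a point load at the free end:
M_max = P * L = 59 * 3 = 177 kN-m

177 kN-m


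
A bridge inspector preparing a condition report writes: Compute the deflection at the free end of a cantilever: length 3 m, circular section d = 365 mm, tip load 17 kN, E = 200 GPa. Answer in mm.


I = pi * d^4 / 64 = pi * 365^4 / 64 = 871247122.07 mm^4
L = 3000.0 mm, P = 17000.0 N, E = 200000.0 MPa
delta = P * L^3 / (3 * E * I)
= 17000.0 * 3000.0^3 / (3 * 200000.0 * 871247122.07)
= 0.8781 mm

0.8781 mm


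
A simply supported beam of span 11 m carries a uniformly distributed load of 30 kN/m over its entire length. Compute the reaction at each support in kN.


Total load = w * L = 30 * 11 = 330 kN
By symmetry, each reaction R = total / 2 = 330 / 2 = 165.0 kN

165.0 kN


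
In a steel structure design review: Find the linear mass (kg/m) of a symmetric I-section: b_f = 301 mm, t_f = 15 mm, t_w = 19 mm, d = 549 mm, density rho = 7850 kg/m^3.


A_flanges = 2 * 301 * 15 = 9030 mm^2
A_web = (549 - 2 * 15) * 19 = 9861 mm^2
A_total = 9030 + 9861 = 18891 mm^2 = 0.018891 m^2
Weight = rho * A = 7850 * 0.018891 = 148.2944 kg/m

148.2944 kg/m


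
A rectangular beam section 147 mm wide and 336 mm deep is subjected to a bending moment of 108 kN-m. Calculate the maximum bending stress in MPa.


I = b * h^3 / 12 = 147 * 336^3 / 12 = 464679936.0 mm^4
y = h / 2 = 336 / 2 = 168.0 mm
M = 108 kN-m = 108000000.0 N-mm
sigma = M * y / I = 108000000.0 * 168.0 / 464679936.0
= 39.05 MPa

39.05 MPa


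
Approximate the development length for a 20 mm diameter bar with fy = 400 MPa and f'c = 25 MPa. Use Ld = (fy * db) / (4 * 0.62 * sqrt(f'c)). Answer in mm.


Ld = (fy * db) / (4 * 0.62 * sqrt(f'c))
= (400 * 20) / (4 * 0.62 * sqrt(25))
= 8000 / 12.4
= 645.16 mm

645.16 mm


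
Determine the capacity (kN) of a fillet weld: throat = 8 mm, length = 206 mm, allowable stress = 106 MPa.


Strength = throat * length * allowable stress
= 8 * 206 * 106 N
= 174688 N
= 174.69 kN

174.69 kN


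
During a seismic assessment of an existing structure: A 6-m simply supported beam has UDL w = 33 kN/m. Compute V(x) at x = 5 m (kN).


R_A = w * L / 2 = 33 * 6 / 2 = 99.0 kN
V(x) = R_A - w * x = 99.0 - 33 * 5
= -66.0 kN

-66.0 kN


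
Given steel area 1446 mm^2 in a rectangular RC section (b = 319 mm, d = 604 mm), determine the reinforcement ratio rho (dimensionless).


rho = As / (b * d)
= 1446 / (319 * 604)
= 1446 / 192676
= 0.007505 (dimensionless)

0.007505 (dimensionless)


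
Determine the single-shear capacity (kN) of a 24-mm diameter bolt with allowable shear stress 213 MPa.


A = pi * d^2 / 4 = pi * 24^2 / 4 = 452.3893 mm^2
V = f_v * A / 1000 = 213 * 452.3893 / 1000
= 96.3589 kN

96.3589 kN


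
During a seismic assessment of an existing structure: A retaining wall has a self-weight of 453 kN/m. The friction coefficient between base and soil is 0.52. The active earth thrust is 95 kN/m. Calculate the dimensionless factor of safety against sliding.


Resisting force = mu * W = 0.52 * 453 = 235.56 kN/m
FOS = Resisting / Driving = 235.56 / 95
= 2.4796 (dimensionless)

2.4796 (dimensionless)


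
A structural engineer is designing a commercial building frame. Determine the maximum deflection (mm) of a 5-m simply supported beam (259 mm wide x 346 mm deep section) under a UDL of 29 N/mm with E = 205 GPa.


I = 259 * 346^3 / 12 = 894019135.33 mm^4
L = 5000.0 mm, w = 29 N/mm, E = 205000.0 MPa
delta = 5 * w * L^4 / (384 * E * I)
= 5 * 29 * 5000.0^4 / (384 * 205000.0 * 894019135.33)
= 1.2877 mm

1.2877 mm


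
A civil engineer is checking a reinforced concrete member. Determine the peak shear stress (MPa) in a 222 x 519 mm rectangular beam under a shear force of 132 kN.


A = b * h = 222 * 519 = 115218 mm^2
V = 132 kN = 132000.0 N
tau_max = 1.5 * V / A = 1.5 * 132000.0 / 115218
= 1.7185 MPa

1.7185 MPa


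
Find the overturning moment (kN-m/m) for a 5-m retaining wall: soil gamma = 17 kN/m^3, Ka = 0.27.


Pa = 0.5 * Ka * gamma * H^2
= 0.5 * 0.27 * 17 * 5^2
= 57.375 kN/m
Arm = H / 3 = 5 / 3 = 1.6667 m
Mo = Pa * arm = Pa * H / 3 = 57.375 * 5 / 3 = 95.625 kN-m/m

95.625 kN-m/m


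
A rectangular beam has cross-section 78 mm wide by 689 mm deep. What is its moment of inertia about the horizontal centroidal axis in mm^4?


I = b * h^3 / 12
= 78 * 689^3 / 12
= 78 * 327082769 / 12
= 2126037998.5 mm^4

2126037998.5 mm^4
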